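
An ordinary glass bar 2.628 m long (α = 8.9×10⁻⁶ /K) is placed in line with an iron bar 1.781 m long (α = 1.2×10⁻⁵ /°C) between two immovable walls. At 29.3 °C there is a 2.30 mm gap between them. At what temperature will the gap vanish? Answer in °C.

Gap closes when ΔL₁ + ΔL₂ = 2.30 mm = 2.30×10⁻³ m
(α₁L₁ + α₂L₂)ΔT = g
α₁L₁ + α₂L₂ = 8.9×10⁻⁶×2.628 + 1.2×10⁻⁵×1.781 = 4.47612×10⁻⁵ m/K
ΔT = 2.30×10⁻³ / 4.47612×10⁻⁵ = 51.384 K
T = 29.3 + 51.384 = 80.684 °C

T = 80.7 °C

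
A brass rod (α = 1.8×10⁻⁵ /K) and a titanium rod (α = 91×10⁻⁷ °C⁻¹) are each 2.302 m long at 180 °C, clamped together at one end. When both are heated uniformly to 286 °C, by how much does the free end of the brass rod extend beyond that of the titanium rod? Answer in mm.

2.17 mm

ΔT = 106 K
brass: ΔL = 1.8×10⁻⁵ × 2.302 m × 106 = 4.3922×10⁻³ m = 4.3922 mm
titanium: ΔL = 91×10⁻⁷ × 2.302 m × 106 = 2.2205×10⁻³ m = 2.2205 mm
difference = 4.3922 − 2.2205 = 2.1717 mm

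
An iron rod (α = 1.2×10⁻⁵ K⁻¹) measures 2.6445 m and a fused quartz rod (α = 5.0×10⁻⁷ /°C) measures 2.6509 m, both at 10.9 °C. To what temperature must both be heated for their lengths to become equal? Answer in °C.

T = 221.4 °C

Equal length when α₁L₁ΔT − α₂L₂ΔT = L₂ − L₁ = 6.40×10⁻³ m
α₁L₁ = 3.1734×10⁻⁵, α₂L₂ = 1.32545×10⁻⁶ → Δ(αL) = 3.040855×10⁻⁵ m/K
ΔT = 6.40×10⁻³ / 3.040855×10⁻⁵ = 210.467 K, so T = 10.9 + 210.467 = 221.367 °C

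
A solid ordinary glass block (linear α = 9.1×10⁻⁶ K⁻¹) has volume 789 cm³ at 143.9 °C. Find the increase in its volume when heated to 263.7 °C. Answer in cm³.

ΔV = 2.58 cm³

Isotropic solid: β ≈ 3α = 2.7×10⁻⁵ /K; ΔT = 119.8 K
ΔV = 3αV₀ΔT = 3(9.1×10⁻⁶)(789)(119.8) = 2.58 cm³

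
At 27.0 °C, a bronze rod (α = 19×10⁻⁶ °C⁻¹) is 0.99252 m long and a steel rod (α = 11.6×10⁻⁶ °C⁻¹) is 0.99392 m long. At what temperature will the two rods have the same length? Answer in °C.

T = 218.0 °C

L₁(1 + α₁ΔT) = L₂(1 + α₂ΔT) ⇒ ΔT = (L₂ − L₁)/(α₁L₁ − α₂L₂)
L₂ − L₁ = 0.99392 − 0.99252 = 1.40×10⁻³ m
α₁L₁ − α₂L₂ = 19×10⁻⁶×0.99252 − 11.6×10⁻⁶×0.99392 = 7.328408×10⁻⁶ m/K
ΔT = 1.40×10⁻³ / 7.328408×10⁻⁶ = 191.037 K
T = 27.0 + 191.037 = 218.037 °C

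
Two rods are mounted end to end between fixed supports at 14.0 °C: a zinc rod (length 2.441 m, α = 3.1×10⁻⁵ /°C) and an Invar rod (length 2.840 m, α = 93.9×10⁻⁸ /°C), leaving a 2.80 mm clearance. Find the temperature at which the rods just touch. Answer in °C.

Gap closes when ΔL₁ + ΔL₂ = 2.80 mm = 2.80×10⁻³ m
(α₁L₁ + α₂L₂)ΔT = g
α₁L₁ + α₂L₂ = 3.1×10⁻⁵×2.441 + 93.9×10⁻⁸×2.840 = 7.833776×10⁻⁵ m/K
ΔT = 2.80×10⁻³ / 7.833776×10⁻⁵ = 35.743 K
T = 14.0 + 35.743 = 49.743 °C

T = 49.7 °C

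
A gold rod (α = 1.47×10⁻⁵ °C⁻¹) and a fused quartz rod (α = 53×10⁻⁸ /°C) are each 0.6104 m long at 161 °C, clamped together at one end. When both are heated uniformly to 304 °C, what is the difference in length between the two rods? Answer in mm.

1.24 mm

ΔT = 143 K
gold: ΔL = 1.47×10⁻⁵ × 0.6104 m × 143 = 1.2831×10⁻³ m = 1.2831 mm
fused quartz: ΔL = 53×10⁻⁸ × 0.6104 m × 143 = 4.6262×10⁻⁵ m = 0.046262 mm
difference = 1.2831 − 0.046262 = 1.236838 mm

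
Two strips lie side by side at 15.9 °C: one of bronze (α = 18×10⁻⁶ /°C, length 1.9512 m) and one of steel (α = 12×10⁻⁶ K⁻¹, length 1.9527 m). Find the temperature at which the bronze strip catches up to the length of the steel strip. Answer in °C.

L₁(1 + α₁ΔT) = L₂(1 + α₂ΔT) ⇒ ΔT = (L₂ − L₁)/(α₁L₁ − α₂L₂)
L₂ − L₁ = 1.9527 − 1.9512 = 1.50×10⁻³ m
α₁L₁ − α₂L₂ = 18×10⁻⁶×1.9512 − 12×10⁻⁶×1.9527 = 1.16892×10⁻⁵ m/K
ΔT = 1.50×10⁻³ / 1.16892×10⁻⁵ = 128.324 K
T = 15.9 + 128.324 = 144.224 °C

T = 144.2 °C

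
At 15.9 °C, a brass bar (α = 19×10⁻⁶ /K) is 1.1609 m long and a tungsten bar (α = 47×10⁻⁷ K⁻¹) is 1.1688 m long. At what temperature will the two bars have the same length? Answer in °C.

T = 492.8 °C

L₁(1 + α₁ΔT) = L₂(1 + α₂ΔT) ⇒ ΔT = (L₂ − L₁)/(α₁L₁ − α₂L₂)
L₂ − L₁ = 1.1688 − 1.1609 = 7.90×10⁻³ m
α₁L₁ − α₂L₂ = 19×10⁻⁶×1.1609 − 47×10⁻⁷×1.1688 = 1.656374×10⁻⁵ m/K
ΔT = 7.90×10⁻³ / 1.656374×10⁻⁵ = 476.945 K
T = 15.9 + 476.945 = 492.845 °C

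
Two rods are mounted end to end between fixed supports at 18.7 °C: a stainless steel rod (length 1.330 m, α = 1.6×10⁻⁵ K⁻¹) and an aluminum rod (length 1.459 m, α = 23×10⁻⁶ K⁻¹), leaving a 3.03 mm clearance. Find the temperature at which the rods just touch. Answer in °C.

Gap closes when ΔL₁ + ΔL₂ = 3.03 mm = 3.03×10⁻³ m
(α₁L₁ + α₂L₂)ΔT = g
α₁L₁ + α₂L₂ = 1.6×10⁻⁵×1.330 + 23×10⁻⁶×1.459 = 5.4837×10⁻⁵ m/K
ΔT = 3.03×10⁻³ / 5.4837×10⁻⁵ = 55.255 K
T = 18.7 + 55.255 = 73.955 °C

T = 74.0 °C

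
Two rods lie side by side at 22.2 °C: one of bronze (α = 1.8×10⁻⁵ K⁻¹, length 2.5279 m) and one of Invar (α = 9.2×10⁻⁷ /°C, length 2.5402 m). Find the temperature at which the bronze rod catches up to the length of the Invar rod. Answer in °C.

Equal length when α₁L₁ΔT − α₂L₂ΔT = L₂ − L₁ = 1.23×10⁻² m
α₁L₁ = 4.55022×10⁻⁵, α₂L₂ = 2.336984×10⁻⁶ → Δ(αL) = 4.3165216×10⁻⁵ m/K
ΔT = 1.23×10⁻² / 4.3165216×10⁻⁵ = 284.952 K, so T = 22.2 + 284.952 = 307.152 °C

T = 307.2 °C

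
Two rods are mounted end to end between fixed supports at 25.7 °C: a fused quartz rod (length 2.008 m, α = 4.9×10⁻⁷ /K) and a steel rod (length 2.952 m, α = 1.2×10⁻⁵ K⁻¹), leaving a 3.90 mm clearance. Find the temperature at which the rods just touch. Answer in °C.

α₁L₁ = 9.8392×10⁻⁷ m/K, α₂L₂ = 3.5424×10⁻⁵ m/K → total 3.640792×10⁻⁵ m/K
ΔT = g/(α₁L₁+α₂L₂) = 3.90×10⁻³ / 3.640792×10⁻⁵ = 107.12 K
T = 25.7 + 107.12 = 132.82 °C

T = 133 °C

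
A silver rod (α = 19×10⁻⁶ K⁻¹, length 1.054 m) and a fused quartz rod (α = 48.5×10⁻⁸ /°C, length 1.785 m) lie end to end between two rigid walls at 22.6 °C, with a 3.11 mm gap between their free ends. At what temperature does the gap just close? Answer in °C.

T = 171 °C

α₁L₁ = 2.0026×10⁻⁵ m/K, α₂L₂ = 8.65725×10⁻⁷ m/K → total 2.0891725×10⁻⁵ m/K
ΔT = g/(α₁L₁+α₂L₂) = 3.11×10⁻³ / 2.0891725×10⁻⁵ = 148.86 K
T = 22.6 + 148.86 = 171.46 °C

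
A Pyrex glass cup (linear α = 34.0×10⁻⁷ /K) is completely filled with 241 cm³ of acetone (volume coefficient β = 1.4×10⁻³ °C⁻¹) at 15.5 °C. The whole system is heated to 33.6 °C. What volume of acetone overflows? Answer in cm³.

6.06 cm³

The cup also expands: β_container ≈ 3α = 1.02×10⁻⁵ /K
Net overflow = V₀(β_liq − 3α_cont)ΔT
β − 3α = 1.40×10⁻³ − 1.02×10⁻⁵ = 1.3898×10⁻³ /K; ΔT = 18.1 K
ΔV = 241 × 1.3898×10⁻³ × 18.1 = 6.06 cm³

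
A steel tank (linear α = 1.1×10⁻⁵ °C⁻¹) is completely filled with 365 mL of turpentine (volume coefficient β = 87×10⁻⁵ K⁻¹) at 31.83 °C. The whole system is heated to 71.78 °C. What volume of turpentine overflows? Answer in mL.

The tank also expands: β_container ≈ 3α = 3.3×10⁻⁵ /K
Net overflow = V₀(β_liq − 3α_cont)ΔT
β − 3α = 8.70×10⁻⁴ − 3.3×10⁻⁵ = 8.37×10⁻⁴ /K; ΔT = 39.95 K
ΔV = 365 × 8.37×10⁻⁴ × 39.95 = 12.2 mL

12.2 mL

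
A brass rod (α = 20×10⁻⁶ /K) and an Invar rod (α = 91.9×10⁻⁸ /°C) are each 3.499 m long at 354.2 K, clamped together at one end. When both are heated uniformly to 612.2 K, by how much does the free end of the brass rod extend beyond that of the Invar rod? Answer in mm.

ΔT = 258.0 K
brass: ΔL = 20×10⁻⁶ × 3.499 m × 258.0 = 1.8055×10⁻² m = 18.055 mm
Invar: ΔL = 91.9×10⁻⁸ × 3.499 m × 258.0 = 8.2962×10⁻⁴ m = 0.82962 mm
difference = 18.055 − 0.82962 = 17.22538 mm

17.2 mm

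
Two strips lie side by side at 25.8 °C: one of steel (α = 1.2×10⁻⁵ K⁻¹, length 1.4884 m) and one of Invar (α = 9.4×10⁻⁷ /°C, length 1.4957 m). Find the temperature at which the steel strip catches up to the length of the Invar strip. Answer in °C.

T = 469.4 °C

L₁(1 + α₁ΔT) = L₂(1 + α₂ΔT) ⇒ ΔT = (L₂ − L₁)/(α₁L₁ − α₂L₂)
L₂ − L₁ = 1.4957 − 1.4884 = 7.30×10⁻³ m
α₁L₁ − α₂L₂ = 1.2×10⁻⁵×1.4884 − 9.4×10⁻⁷×1.4957 = 1.6454842×10⁻⁵ m/K
ΔT = 7.30×10⁻³ / 1.6454842×10⁻⁵ = 443.638 K
T = 25.8 + 443.638 = 469.438 °C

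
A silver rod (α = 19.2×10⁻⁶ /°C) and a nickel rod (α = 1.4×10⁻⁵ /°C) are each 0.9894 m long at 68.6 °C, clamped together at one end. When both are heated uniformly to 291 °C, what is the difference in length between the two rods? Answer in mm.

1.14 mm

ΔT = 222.4 K
silver: ΔL = 19.2×10⁻⁶ × 0.9894 m × 222.4 = 4.2248×10⁻³ m = 4.2248 mm
nickel: ΔL = 1.4×10⁻⁵ × 0.9894 m × 222.4 = 3.0806×10⁻³ m = 3.0806 mm
difference = 4.2248 − 3.0806 = 1.1442 mm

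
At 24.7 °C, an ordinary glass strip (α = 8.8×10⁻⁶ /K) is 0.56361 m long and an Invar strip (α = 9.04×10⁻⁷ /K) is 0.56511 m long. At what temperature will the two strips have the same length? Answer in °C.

Equal length when α₁L₁ΔT − α₂L₂ΔT = L₂ − L₁ = 1.50×10⁻³ m
α₁L₁ = 4.959768×10⁻⁶, α₂L₂ = 5.1085944×10⁻⁷ → Δ(αL) = 4.44890856×10⁻⁶ m/K
ΔT = 1.50×10⁻³ / 4.44890856×10⁻⁶ = 337.161 K, so T = 24.7 + 337.161 = 361.861 °C

T = 361.9 °C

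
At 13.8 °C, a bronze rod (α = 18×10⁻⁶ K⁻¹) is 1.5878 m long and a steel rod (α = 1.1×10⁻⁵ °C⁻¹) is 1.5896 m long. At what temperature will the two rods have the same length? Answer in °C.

T = 176.0 °C

L₁(1 + α₁ΔT) = L₂(1 + α₂ΔT) ⇒ ΔT = (L₂ − L₁)/(α₁L₁ − α₂L₂)
L₂ − L₁ = 1.5896 − 1.5878 = 1.80×10⁻³ m
α₁L₁ − α₂L₂ = 18×10⁻⁶×1.5878 − 1.1×10⁻⁵×1.5896 = 1.10948×10⁻⁵ m/K
ΔT = 1.80×10⁻³ / 1.10948×10⁻⁵ = 162.238 K
T = 13.8 + 162.238 = 176.038 °C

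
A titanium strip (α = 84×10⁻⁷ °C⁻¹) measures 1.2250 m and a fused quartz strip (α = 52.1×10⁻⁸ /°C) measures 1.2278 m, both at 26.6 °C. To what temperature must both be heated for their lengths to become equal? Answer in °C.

Equal length when α₁L₁ΔT − α₂L₂ΔT = L₂ − L₁ = 2.80×10⁻³ m
α₁L₁ = 1.029×10⁻⁵, α₂L₂ = 6.396838×10⁻⁷ → Δ(αL) = 9.6503162×10⁻⁶ m/K
ΔT = 2.80×10⁻³ / 9.6503162×10⁻⁶ = 290.146 K, so T = 26.6 + 290.146 = 316.746 °C

T = 316.7 °C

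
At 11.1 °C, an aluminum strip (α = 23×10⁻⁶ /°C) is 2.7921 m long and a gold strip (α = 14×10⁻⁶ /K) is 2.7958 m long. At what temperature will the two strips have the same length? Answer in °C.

T = 158.6 °C

Equal length when α₁L₁ΔT − α₂L₂ΔT = L₂ − L₁ = 3.70×10⁻³ m
α₁L₁ = 6.42183×10⁻⁵, α₂L₂ = 3.91412×10⁻⁵ → Δ(αL) = 2.50771×10⁻⁵ m/K
ΔT = 3.70×10⁻³ / 2.50771×10⁻⁵ = 147.545 K, so T = 11.1 + 147.545 = 158.645 °C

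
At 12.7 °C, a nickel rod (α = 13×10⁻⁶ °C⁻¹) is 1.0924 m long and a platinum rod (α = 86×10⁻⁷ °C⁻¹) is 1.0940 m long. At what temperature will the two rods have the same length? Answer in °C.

T = 346.5 °C

L₁(1 + α₁ΔT) = L₂(1 + α₂ΔT) ⇒ ΔT = (L₂ − L₁)/(α₁L₁ − α₂L₂)
L₂ − L₁ = 1.0940 − 1.0924 = 1.60×10⁻³ m
α₁L₁ − α₂L₂ = 13×10⁻⁶×1.0924 − 86×10⁻⁷×1.0940 = 4.7928×10⁻⁶ m/K
ΔT = 1.60×10⁻³ / 4.7928×10⁻⁶ = 333.834 K
T = 12.7 + 333.834 = 346.534 °C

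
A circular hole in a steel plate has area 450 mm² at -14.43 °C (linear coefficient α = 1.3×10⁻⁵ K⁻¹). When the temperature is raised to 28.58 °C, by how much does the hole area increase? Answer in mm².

ΔA = 0.503 mm²

Area coefficient ≈ 2α; |ΔT| = 43.01 K
ΔA = 2αA₀ΔT = 2(1.3×10⁻⁵)(450)(43.01) = 0.503 mm²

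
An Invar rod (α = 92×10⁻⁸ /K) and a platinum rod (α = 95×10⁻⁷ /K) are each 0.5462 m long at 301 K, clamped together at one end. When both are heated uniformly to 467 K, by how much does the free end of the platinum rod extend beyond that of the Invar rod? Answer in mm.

ΔT = 166 K
Invar: ΔL = 92×10⁻⁸ × 0.5462 m × 166 = 8.3416×10⁻⁵ m = 0.083416 mm
platinum: ΔL = 95×10⁻⁷ × 0.5462 m × 166 = 8.6136×10⁻⁴ m = 0.86136 mm
difference = 0.86136 − 0.083416 = 0.777944 mm

0.778 mm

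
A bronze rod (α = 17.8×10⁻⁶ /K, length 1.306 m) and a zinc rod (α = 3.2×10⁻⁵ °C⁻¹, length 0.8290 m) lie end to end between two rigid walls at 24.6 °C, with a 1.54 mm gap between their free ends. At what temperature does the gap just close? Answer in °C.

α₁L₁ = 2.32468×10⁻⁵ m/K, α₂L₂ = 2.6528×10⁻⁵ m/K → total 4.97748×10⁻⁵ m/K
ΔT = g/(α₁L₁+α₂L₂) = 1.54×10⁻³ / 4.97748×10⁻⁵ = 30.939 K
T = 24.6 + 30.939 = 55.539 °C

T = 55.5 °C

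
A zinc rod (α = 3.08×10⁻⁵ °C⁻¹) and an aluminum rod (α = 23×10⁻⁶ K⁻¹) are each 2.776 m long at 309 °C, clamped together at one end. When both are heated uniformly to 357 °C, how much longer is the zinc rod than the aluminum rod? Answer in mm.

1.04 mm

ΔT = 48 K
zinc: ΔL = 3.08×10⁻⁵ × 2.776 m × 48 = 4.1040×10⁻³ m = 4.1040 mm
aluminum: ΔL = 23×10⁻⁶ × 2.776 m × 48 = 3.0647×10⁻³ m = 3.0647 mm
difference = 4.1040 − 3.0647 = 1.0393 mm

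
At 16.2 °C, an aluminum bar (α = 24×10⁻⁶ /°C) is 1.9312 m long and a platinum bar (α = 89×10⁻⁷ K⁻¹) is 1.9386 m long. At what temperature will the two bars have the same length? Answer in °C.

T = 270.5 °C

Equal length when α₁L₁ΔT − α₂L₂ΔT = L₂ − L₁ = 7.40×10⁻³ m
α₁L₁ = 4.63488×10⁻⁵, α₂L₂ = 1.725354×10⁻⁵ → Δ(αL) = 2.909526×10⁻⁵ m/K
ΔT = 7.40×10⁻³ / 2.909526×10⁻⁵ = 254.337 K, so T = 16.2 + 254.337 = 270.537 °C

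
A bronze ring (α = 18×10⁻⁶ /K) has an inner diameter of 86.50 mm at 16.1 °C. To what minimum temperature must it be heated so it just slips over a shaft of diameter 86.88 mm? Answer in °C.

T = 260 °C

Required Δd = 86.88 − 86.50 = 0.38 mm
Δd = αd₀ΔT ⇒ ΔT = Δd/(αd₀) = 0.38 / (18×10⁻⁶ × 86.50) = 244.06 K
T_min = 16.1 + 244.06 = 260.16 °C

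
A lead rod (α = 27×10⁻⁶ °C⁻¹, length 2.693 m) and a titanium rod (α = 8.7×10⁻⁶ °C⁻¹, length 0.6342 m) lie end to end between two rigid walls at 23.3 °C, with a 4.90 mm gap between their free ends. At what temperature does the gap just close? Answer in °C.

T = 85.9 °C

α₁L₁ = 7.2711×10⁻⁵ m/K, α₂L₂ = 5.51754×10⁻⁶ m/K → total 7.822854×10⁻⁵ m/K
ΔT = g/(α₁L₁+α₂L₂) = 4.90×10⁻³ / 7.822854×10⁻⁵ = 62.637 K
T = 23.3 + 62.637 = 85.937 °C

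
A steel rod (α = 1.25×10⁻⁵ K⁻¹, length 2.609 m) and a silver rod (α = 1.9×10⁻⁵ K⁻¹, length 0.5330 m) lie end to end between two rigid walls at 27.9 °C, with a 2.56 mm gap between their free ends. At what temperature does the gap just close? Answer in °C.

Gap closes when ΔL₁ + ΔL₂ = 2.56 mm = 2.56×10⁻³ m
(α₁L₁ + α₂L₂)ΔT = g
α₁L₁ + α₂L₂ = 1.25×10⁻⁵×2.609 + 1.9×10⁻⁵×0.5330 = 4.27395×10⁻⁵ m/K
ΔT = 2.56×10⁻³ / 4.27395×10⁻⁵ = 59.898 K
T = 27.9 + 59.898 = 87.798 °C

T = 87.8 °C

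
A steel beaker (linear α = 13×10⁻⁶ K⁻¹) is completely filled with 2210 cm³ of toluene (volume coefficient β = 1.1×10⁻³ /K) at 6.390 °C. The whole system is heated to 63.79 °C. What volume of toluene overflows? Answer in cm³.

The beaker also expands: β_container ≈ 3α = 3.9×10⁻⁵ /K
Net overflow = V₀(β_liq − 3α_cont)ΔT
β − 3α = 1.10×10⁻³ − 3.9×10⁻⁵ = 1.061×10⁻³ /K; ΔT = 57.400 K
ΔV = 2210 × 1.061×10⁻³ × 57.400 = 135 cm³

135 cm³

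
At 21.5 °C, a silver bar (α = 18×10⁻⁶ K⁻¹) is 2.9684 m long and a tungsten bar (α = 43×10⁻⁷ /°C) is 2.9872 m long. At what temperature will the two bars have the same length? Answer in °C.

Equal length when α₁L₁ΔT − α₂L₂ΔT = L₂ − L₁ = 1.88×10⁻² m
α₁L₁ = 5.34312×10⁻⁵, α₂L₂ = 1.284496×10⁻⁵ → Δ(αL) = 4.058624×10⁻⁵ m/K
ΔT = 1.88×10⁻² / 4.058624×10⁻⁵ = 463.211 K, so T = 21.5 + 463.211 = 484.711 °C

T = 484.7 °C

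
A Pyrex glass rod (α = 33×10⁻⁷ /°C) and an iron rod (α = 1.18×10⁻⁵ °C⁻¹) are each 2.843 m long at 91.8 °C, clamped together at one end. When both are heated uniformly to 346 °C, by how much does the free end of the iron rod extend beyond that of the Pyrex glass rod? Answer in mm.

6.14 mm

ΔT = 254.2 K
Pyrex glass: ΔL = 33×10⁻⁷ × 2.843 m × 254.2 = 2.3849×10⁻³ m = 2.3849 mm
iron: ΔL = 1.18×10⁻⁵ × 2.843 m × 254.2 = 8.5277×10⁻³ m = 8.5277 mm
difference = 8.5277 − 2.3849 = 6.1428 mm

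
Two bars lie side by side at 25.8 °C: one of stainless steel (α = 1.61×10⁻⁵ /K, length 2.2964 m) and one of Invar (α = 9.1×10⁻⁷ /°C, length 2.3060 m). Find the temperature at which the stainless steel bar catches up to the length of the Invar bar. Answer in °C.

T = 301.1 °C

Equal length when α₁L₁ΔT − α₂L₂ΔT = L₂ − L₁ = 9.60×10⁻³ m
α₁L₁ = 3.697204×10⁻⁵, α₂L₂ = 2.09846×10⁻⁶ → Δ(αL) = 3.487358×10⁻⁵ m/K
ΔT = 9.60×10⁻³ / 3.487358×10⁻⁵ = 275.280 K, so T = 25.8 + 275.280 = 301.080 °C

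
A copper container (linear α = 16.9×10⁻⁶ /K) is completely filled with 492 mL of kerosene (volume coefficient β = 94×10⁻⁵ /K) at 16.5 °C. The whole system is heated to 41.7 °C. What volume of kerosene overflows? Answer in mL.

11.0 mL

The container also expands: β_container ≈ 3α = 5.07×10⁻⁵ /K
Net overflow = V₀(β_liq − 3α_cont)ΔT
β − 3α = 9.40×10⁻⁴ − 5.07×10⁻⁵ = 8.893×10⁻⁴ /K; ΔT = 25.2 K
ΔV = 492 × 8.893×10⁻⁴ × 25.2 = 11.0 mL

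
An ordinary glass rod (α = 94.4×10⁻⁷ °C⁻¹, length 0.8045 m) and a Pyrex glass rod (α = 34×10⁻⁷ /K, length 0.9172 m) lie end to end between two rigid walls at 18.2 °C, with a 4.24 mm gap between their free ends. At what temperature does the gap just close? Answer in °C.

T = 414 °C

α₁L₁ = 7.59448×10⁻⁶ m/K, α₂L₂ = 3.11848×10⁻⁶ m/K → total 1.071296×10⁻⁵ m/K
ΔT = g/(α₁L₁+α₂L₂) = 4.24×10⁻³ / 1.071296×10⁻⁵ = 395.78 K
T = 18.2 + 395.78 = 413.98 °C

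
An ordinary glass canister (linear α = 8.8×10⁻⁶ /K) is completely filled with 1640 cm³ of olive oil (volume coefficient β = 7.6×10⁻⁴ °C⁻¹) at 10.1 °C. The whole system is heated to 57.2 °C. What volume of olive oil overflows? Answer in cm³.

56.7 cm³

The canister also expands: β_container ≈ 3α = 2.64×10⁻⁵ /K
Net overflow = V₀(β_liq − 3α_cont)ΔT
β − 3α = 7.60×10⁻⁴ − 2.64×10⁻⁵ = 7.336×10⁻⁴ /K; ΔT = 47.1 K
ΔV = 1640 × 7.336×10⁻⁴ × 47.1 = 56.7 cm³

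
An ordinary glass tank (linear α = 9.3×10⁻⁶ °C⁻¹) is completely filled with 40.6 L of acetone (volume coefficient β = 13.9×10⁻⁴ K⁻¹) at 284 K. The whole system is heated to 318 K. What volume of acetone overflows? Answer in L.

1.88 L

The tank also expands: β_container ≈ 3α = 2.79×10⁻⁵ /K
Net overflow = V₀(β_liq − 3α_cont)ΔT
β − 3α = 1.39×10⁻³ − 2.79×10⁻⁵ = 1.3621×10⁻³ /K; ΔT = 34 K
ΔV = 40.6 × 1.3621×10⁻³ × 34 = 1.88 L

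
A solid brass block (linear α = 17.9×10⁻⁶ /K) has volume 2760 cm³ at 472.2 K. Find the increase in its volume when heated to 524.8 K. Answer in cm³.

Isotropic solid: β ≈ 3α = 5.4×10⁻⁵ /K; ΔT = 52.6 K
ΔV = 3αV₀ΔT = 3(17.9×10⁻⁶)(2760)(52.6) = 7.80 cm³

ΔV = 7.80 cm³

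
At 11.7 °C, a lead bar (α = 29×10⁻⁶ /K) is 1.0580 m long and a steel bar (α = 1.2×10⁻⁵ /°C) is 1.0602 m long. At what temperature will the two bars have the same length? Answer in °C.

Equal length when α₁L₁ΔT − α₂L₂ΔT = L₂ − L₁ = 2.20×10⁻³ m
α₁L₁ = 3.0682×10⁻⁵, α₂L₂ = 1.27224×10⁻⁵ → Δ(αL) = 1.79596×10⁻⁵ m/K
ΔT = 2.20×10⁻³ / 1.79596×10⁻⁵ = 122.497 K, so T = 11.7 + 122.497 = 134.197 °C

T = 134.2 °C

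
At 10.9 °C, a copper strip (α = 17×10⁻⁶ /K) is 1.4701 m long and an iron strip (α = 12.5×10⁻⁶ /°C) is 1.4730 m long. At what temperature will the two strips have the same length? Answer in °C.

Equal length when α₁L₁ΔT − α₂L₂ΔT = L₂ − L₁ = 2.90×10⁻³ m
α₁L₁ = 2.49917×10⁻⁵, α₂L₂ = 1.84125×10⁻⁵ → Δ(αL) = 6.5792×10⁻⁶ m/K
ΔT = 2.90×10⁻³ / 6.5792×10⁻⁶ = 440.783 K, so T = 10.9 + 440.783 = 451.683 °C

T = 451.7 °C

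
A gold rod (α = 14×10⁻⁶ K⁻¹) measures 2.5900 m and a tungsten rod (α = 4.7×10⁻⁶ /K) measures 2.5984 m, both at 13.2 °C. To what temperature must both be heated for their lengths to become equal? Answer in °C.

T = 362.5 °C

L₁(1 + α₁ΔT) = L₂(1 + α₂ΔT) ⇒ ΔT = (L₂ − L₁)/(α₁L₁ − α₂L₂)
L₂ − L₁ = 2.5984 − 2.5900 = 8.40×10⁻³ m
α₁L₁ − α₂L₂ = 14×10⁻⁶×2.5900 − 4.7×10⁻⁶×2.5984 = 2.404752×10⁻⁵ m/K
ΔT = 8.40×10⁻³ / 2.404752×10⁻⁵ = 349.308 K
T = 13.2 + 349.308 = 362.508 °C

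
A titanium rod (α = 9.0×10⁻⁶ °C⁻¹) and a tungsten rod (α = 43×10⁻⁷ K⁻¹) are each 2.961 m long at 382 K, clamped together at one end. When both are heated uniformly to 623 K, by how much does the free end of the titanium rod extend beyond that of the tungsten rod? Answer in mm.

3.35 mm

ΔT = 241 K
titanium: ΔL = 9.0×10⁻⁶ × 2.961 m × 241 = 6.4224×10⁻³ m = 6.4224 mm
tungsten: ΔL = 43×10⁻⁷ × 2.961 m × 241 = 3.0685×10⁻³ m = 3.0685 mm
difference = 6.4224 − 3.0685 = 3.3539 mm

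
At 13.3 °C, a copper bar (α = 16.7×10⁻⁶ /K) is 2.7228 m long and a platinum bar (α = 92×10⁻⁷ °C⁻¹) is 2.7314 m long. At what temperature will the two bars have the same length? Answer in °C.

L₁(1 + α₁ΔT) = L₂(1 + α₂ΔT) ⇒ ΔT = (L₂ − L₁)/(α₁L₁ − α₂L₂)
L₂ − L₁ = 2.7314 − 2.7228 = 8.60×10⁻³ m
α₁L₁ − α₂L₂ = 16.7×10⁻⁶×2.7228 − 92×10⁻⁷×2.7314 = 2.034188×10⁻⁵ m/K
ΔT = 8.60×10⁻³ / 2.034188×10⁻⁵ = 422.773 K
T = 13.3 + 422.773 = 436.073 °C

T = 436.1 °C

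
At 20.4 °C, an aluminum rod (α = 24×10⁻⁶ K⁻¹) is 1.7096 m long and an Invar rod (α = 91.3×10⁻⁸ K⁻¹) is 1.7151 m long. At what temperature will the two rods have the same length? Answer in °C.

L₁(1 + α₁ΔT) = L₂(1 + α₂ΔT) ⇒ ΔT = (L₂ − L₁)/(α₁L₁ − α₂L₂)
L₂ − L₁ = 1.7151 − 1.7096 = 5.50×10⁻³ m
α₁L₁ − α₂L₂ = 24×10⁻⁶×1.7096 − 91.3×10⁻⁸×1.7151 = 3.94645137×10⁻⁵ m/K
ΔT = 5.50×10⁻³ / 3.94645137×10⁻⁵ = 139.366 K
T = 20.4 + 139.366 = 159.766 °C

T = 159.8 °C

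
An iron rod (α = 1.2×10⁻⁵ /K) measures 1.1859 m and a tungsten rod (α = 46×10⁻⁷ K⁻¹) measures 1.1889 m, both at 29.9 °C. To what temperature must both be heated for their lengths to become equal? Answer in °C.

T = 372.3 °C

L₁(1 + α₁ΔT) = L₂(1 + α₂ΔT) ⇒ ΔT = (L₂ − L₁)/(α₁L₁ − α₂L₂)
L₂ − L₁ = 1.1889 − 1.1859 = 3.00×10⁻³ m
α₁L₁ − α₂L₂ = 1.2×10⁻⁵×1.1859 − 46×10⁻⁷×1.1889 = 8.76186×10⁻⁶ m/K
ΔT = 3.00×10⁻³ / 8.76186×10⁻⁶ = 342.393 K
T = 29.9 + 342.393 = 372.293 °C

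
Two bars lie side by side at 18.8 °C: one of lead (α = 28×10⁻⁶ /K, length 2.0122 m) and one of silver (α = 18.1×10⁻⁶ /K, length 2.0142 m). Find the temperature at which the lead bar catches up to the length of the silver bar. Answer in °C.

T = 119.4 °C

Equal length when α₁L₁ΔT − α₂L₂ΔT = L₂ − L₁ = 2.00×10⁻³ m
α₁L₁ = 5.63416×10⁻⁵, α₂L₂ = 3.645702×10⁻⁵ → Δ(αL) = 1.988458×10⁻⁵ m/K
ΔT = 2.00×10⁻³ / 1.988458×10⁻⁵ = 100.580 K, so T = 18.8 + 100.580 = 119.380 °C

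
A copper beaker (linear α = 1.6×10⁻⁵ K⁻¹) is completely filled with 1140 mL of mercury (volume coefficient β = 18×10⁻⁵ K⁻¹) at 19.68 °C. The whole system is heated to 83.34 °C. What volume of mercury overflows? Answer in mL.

The beaker also expands: β_container ≈ 3α = 4.8×10⁻⁵ /K
Net overflow = V₀(β_liq − 3α_cont)ΔT
β − 3α = 1.80×10⁻⁴ − 4.8×10⁻⁵ = 1.32×10⁻⁴ /K; ΔT = 63.66 K
ΔV = 1140 × 1.32×10⁻⁴ × 63.66 = 9.58 mL

9.58 mL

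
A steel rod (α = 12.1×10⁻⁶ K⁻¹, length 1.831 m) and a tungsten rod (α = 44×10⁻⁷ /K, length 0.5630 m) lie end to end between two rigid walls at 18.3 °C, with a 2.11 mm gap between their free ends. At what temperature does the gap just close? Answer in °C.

Gap closes when ΔL₁ + ΔL₂ = 2.11 mm = 2.11×10⁻³ m
(α₁L₁ + α₂L₂)ΔT = g
α₁L₁ + α₂L₂ = 12.1×10⁻⁶×1.831 + 44×10⁻⁷×0.5630 = 2.46323×10⁻⁵ m/K
ΔT = 2.11×10⁻³ / 2.46323×10⁻⁵ = 85.66 K
T = 18.3 + 85.66 = 103.96 °C

T = 104 °C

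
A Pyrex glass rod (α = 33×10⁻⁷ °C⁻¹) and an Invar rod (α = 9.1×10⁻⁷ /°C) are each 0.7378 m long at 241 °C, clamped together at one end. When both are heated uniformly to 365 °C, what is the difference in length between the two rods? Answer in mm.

ΔT = 124 K
Pyrex glass: ΔL = 33×10⁻⁷ × 0.7378 m × 124 = 3.0191×10⁻⁴ m = 0.30191 mm
Invar: ΔL = 9.1×10⁻⁷ × 0.7378 m × 124 = 8.3253×10⁻⁵ m = 0.083253 mm
difference = 0.30191 − 0.083253 = 0.218657 mm

0.219 mm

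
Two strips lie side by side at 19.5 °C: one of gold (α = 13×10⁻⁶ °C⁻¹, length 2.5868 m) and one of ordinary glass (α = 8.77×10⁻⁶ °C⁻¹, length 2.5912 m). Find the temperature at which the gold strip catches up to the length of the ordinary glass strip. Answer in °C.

T = 423.0 °C

L₁(1 + α₁ΔT) = L₂(1 + α₂ΔT) ⇒ ΔT = (L₂ − L₁)/(α₁L₁ − α₂L₂)
L₂ − L₁ = 2.5912 − 2.5868 = 4.40×10⁻³ m
α₁L₁ − α₂L₂ = 13×10⁻⁶×2.5868 − 8.77×10⁻⁶×2.5912 = 1.0903576×10⁻⁵ m/K
ΔT = 4.40×10⁻³ / 1.0903576×10⁻⁵ = 403.537 K
T = 19.5 + 403.537 = 423.037 °C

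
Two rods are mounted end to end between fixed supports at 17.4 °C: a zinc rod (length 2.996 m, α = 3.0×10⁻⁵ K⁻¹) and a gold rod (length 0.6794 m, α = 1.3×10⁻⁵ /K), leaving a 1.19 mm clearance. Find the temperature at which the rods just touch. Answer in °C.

Gap closes when ΔL₁ + ΔL₂ = 1.19 mm = 1.19×10⁻³ m
(α₁L₁ + α₂L₂)ΔT = g
α₁L₁ + α₂L₂ = 3.0×10⁻⁵×2.996 + 1.3×10⁻⁵×0.6794 = 9.87122×10⁻⁵ m/K
ΔT = 1.19×10⁻³ / 9.87122×10⁻⁵ = 12.055 K
T = 17.4 + 12.055 = 29.455 °C

T = 29.5 °C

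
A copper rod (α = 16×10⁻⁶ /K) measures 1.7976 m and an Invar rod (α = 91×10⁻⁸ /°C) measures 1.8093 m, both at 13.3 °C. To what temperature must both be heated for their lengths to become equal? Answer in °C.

T = 444.8 °C

Equal length when α₁L₁ΔT − α₂L₂ΔT = L₂ − L₁ = 1.17×10⁻² m
α₁L₁ = 2.87616×10⁻⁵, α₂L₂ = 1.646463×10⁻⁶ → Δ(αL) = 2.7115137×10⁻⁵ m/K
ΔT = 1.17×10⁻² / 2.7115137×10⁻⁵ = 431.493 K, so T = 13.3 + 431.493 = 444.793 °C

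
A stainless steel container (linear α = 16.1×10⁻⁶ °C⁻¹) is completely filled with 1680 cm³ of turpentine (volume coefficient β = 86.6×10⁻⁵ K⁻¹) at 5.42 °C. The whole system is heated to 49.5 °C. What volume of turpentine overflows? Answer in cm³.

The container also expands: β_container ≈ 3α = 4.83×10⁻⁵ /K
Net overflow = V₀(β_liq − 3α_cont)ΔT
β − 3α = 8.66×10⁻⁴ − 4.83×10⁻⁵ = 8.177×10⁻⁴ /K; ΔT = 44.08 K
ΔV = 1680 × 8.177×10⁻⁴ × 44.08 = 60.6 cm³

60.6 cm³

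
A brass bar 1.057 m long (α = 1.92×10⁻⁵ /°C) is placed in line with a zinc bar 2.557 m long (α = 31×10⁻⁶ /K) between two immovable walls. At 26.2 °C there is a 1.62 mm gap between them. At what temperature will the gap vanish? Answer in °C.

T = 42.5 °C

Gap closes when ΔL₁ + ΔL₂ = 1.62 mm = 1.62×10⁻³ m
(α₁L₁ + α₂L₂)ΔT = g
α₁L₁ + α₂L₂ = 1.92×10⁻⁵×1.057 + 31×10⁻⁶×2.557 = 9.95614×10⁻⁵ m/K
ΔT = 1.62×10⁻³ / 9.95614×10⁻⁵ = 16.271 K
T = 26.2 + 16.271 = 42.471 °C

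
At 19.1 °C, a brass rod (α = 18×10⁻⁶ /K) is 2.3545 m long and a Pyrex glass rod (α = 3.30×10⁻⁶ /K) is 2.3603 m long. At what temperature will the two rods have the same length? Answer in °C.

T = 186.8 °C

L₁(1 + α₁ΔT) = L₂(1 + α₂ΔT) ⇒ ΔT = (L₂ − L₁)/(α₁L₁ − α₂L₂)
L₂ − L₁ = 2.3603 − 2.3545 = 5.80×10⁻³ m
α₁L₁ − α₂L₂ = 18×10⁻⁶×2.3545 − 3.30×10⁻⁶×2.3603 = 3.459201×10⁻⁵ m/K
ΔT = 5.80×10⁻³ / 3.459201×10⁻⁵ = 167.669 K
T = 19.1 + 167.669 = 186.769 °C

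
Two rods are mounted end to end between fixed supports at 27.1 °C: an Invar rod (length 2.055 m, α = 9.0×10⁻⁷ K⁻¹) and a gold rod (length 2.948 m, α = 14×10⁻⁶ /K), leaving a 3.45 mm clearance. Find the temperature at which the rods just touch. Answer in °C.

Gap closes when ΔL₁ + ΔL₂ = 3.45 mm = 3.45×10⁻³ m
(α₁L₁ + α₂L₂)ΔT = g
α₁L₁ + α₂L₂ = 9.0×10⁻⁷×2.055 + 14×10⁻⁶×2.948 = 4.31215×10⁻⁵ m/K
ΔT = 3.45×10⁻³ / 4.31215×10⁻⁵ = 80.01 K
T = 27.1 + 80.01 = 107.11 °C

T = 107 °C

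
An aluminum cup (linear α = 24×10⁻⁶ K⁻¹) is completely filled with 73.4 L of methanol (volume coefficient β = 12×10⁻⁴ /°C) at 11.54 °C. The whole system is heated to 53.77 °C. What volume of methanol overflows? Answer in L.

The cup also expands: β_container ≈ 3α = 7.2×10⁻⁵ /K
Net overflow = V₀(β_liq − 3α_cont)ΔT
β − 3α = 1.20×10⁻³ − 7.2×10⁻⁵ = 1.128×10⁻³ /K; ΔT = 42.23 K
ΔV = 73.4 × 1.128×10⁻³ × 42.23 = 3.50 L

3.50 L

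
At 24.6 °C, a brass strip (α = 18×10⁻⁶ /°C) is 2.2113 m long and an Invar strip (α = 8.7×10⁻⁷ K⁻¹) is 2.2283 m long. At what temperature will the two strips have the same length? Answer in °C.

T = 473.6 °C

L₁(1 + α₁ΔT) = L₂(1 + α₂ΔT) ⇒ ΔT = (L₂ − L₁)/(α₁L₁ − α₂L₂)
L₂ − L₁ = 2.2283 − 2.2113 = 1.70×10⁻² m
α₁L₁ − α₂L₂ = 18×10⁻⁶×2.2113 − 8.7×10⁻⁷×2.2283 = 3.7864779×10⁻⁵ m/K
ΔT = 1.70×10⁻² / 3.7864779×10⁻⁵ = 448.966 K
T = 24.6 + 448.966 = 473.566 °C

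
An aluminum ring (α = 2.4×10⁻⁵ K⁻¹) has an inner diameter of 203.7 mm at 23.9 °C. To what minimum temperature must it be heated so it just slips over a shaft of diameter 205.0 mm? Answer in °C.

T = 290 °C

Required Δd = 205.0 − 203.7 = 1.3 mm
Δd = αd₀ΔT ⇒ ΔT = Δd/(αd₀) = 1.3 / (2.4×10⁻⁵ × 203.7) = 265.91 K
T_min = 23.9 + 265.91 = 289.81 °C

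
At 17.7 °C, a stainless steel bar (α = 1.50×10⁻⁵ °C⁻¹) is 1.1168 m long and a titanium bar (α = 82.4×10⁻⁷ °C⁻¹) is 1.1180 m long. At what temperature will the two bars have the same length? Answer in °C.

L₁(1 + α₁ΔT) = L₂(1 + α₂ΔT) ⇒ ΔT = (L₂ − L₁)/(α₁L₁ − α₂L₂)
L₂ − L₁ = 1.1180 − 1.1168 = 1.20×10⁻³ m
α₁L₁ − α₂L₂ = 1.50×10⁻⁵×1.1168 − 82.4×10⁻⁷×1.1180 = 7.53968×10⁻⁶ m/K
ΔT = 1.20×10⁻³ / 7.53968×10⁻⁶ = 159.158 K
T = 17.7 + 159.158 = 176.858 °C

T = 176.9 °C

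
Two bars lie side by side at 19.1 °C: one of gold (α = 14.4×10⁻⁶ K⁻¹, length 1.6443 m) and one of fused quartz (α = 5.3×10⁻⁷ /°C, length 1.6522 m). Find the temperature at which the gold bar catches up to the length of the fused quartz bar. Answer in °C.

Equal length when α₁L₁ΔT − α₂L₂ΔT = L₂ − L₁ = 7.90×10⁻³ m
α₁L₁ = 2.367792×10⁻⁵, α₂L₂ = 8.75666×10⁻⁷ → Δ(αL) = 2.2802254×10⁻⁵ m/K
ΔT = 7.90×10⁻³ / 2.2802254×10⁻⁵ = 346.457 K, so T = 19.1 + 346.457 = 365.557 °C

T = 365.6 °C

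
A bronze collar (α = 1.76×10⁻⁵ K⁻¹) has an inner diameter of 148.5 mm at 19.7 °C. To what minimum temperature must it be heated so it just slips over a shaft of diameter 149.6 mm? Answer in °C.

T = 441 °C

Required Δd = 149.6 − 148.5 = 1.1 mm
Δd = αd₀ΔT ⇒ ΔT = Δd/(αd₀) = 1.1 / (1.76×10⁻⁵ × 148.5) = 420.88 K
T_min = 19.7 + 420.88 = 440.58 °C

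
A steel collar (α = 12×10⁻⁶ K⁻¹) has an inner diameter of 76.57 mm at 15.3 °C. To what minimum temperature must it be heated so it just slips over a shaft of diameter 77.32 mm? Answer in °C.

T = 832 °C

Required Δd = 77.32 − 76.57 = 0.75 mm
Δd = αd₀ΔT ⇒ ΔT = Δd/(αd₀) = 0.75 / (12×10⁻⁶ × 76.57) = 816.25 K
T_min = 15.3 + 816.25 = 831.55 °C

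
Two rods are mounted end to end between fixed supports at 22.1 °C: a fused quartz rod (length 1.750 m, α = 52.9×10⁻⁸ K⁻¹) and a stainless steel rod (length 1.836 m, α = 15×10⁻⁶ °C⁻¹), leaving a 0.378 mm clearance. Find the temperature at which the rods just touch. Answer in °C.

α₁L₁ = 9.2575×10⁻⁷ m/K, α₂L₂ = 2.754×10⁻⁵ m/K → total 2.846575×10⁻⁵ m/K
ΔT = g/(α₁L₁+α₂L₂) = 3.78×10⁻⁴ / 2.846575×10⁻⁵ = 13.279 K
T = 22.1 + 13.279 = 35.379 °C

T = 35.4 °C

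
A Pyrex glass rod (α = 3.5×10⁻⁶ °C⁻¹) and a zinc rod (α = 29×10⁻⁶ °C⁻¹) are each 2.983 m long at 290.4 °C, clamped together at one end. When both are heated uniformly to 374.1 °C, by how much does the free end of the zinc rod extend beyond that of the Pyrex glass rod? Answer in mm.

6.37 mm

ΔT = 83.7 K
Pyrex glass: ΔL = 3.5×10⁻⁶ × 2.983 m × 83.7 = 8.7387×10⁻⁴ m = 0.87387 mm
zinc: ΔL = 29×10⁻⁶ × 2.983 m × 83.7 = 7.2406×10⁻³ m = 7.2406 mm
difference = 7.2406 − 0.87387 = 6.36673 mm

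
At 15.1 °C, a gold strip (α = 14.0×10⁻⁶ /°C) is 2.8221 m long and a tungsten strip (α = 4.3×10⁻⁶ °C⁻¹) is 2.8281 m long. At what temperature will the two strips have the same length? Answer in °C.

L₁(1 + α₁ΔT) = L₂(1 + α₂ΔT) ⇒ ΔT = (L₂ − L₁)/(α₁L₁ − α₂L₂)
L₂ − L₁ = 2.8281 − 2.8221 = 6.00×10⁻³ m
α₁L₁ − α₂L₂ = 14.0×10⁻⁶×2.8221 − 4.3×10⁻⁶×2.8281 = 2.734857×10⁻⁵ m/K
ΔT = 6.00×10⁻³ / 2.734857×10⁻⁵ = 219.390 K
T = 15.1 + 219.390 = 234.490 °C

T = 234.5 °C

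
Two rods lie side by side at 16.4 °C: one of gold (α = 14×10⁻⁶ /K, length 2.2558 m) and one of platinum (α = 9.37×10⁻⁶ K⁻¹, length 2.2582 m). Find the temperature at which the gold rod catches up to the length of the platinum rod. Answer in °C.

T = 246.7 °C

Equal length when α₁L₁ΔT − α₂L₂ΔT = L₂ − L₁ = 2.40×10⁻³ m
α₁L₁ = 3.15812×10⁻⁵, α₂L₂ = 2.1159334×10⁻⁵ → Δ(αL) = 1.0421866×10⁻⁵ m/K
ΔT = 2.40×10⁻³ / 1.0421866×10⁻⁵ = 230.285 K, so T = 16.4 + 230.285 = 246.685 °C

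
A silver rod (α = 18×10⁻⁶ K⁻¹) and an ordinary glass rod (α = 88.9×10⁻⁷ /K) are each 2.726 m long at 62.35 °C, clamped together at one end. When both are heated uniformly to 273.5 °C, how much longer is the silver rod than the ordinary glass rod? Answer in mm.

ΔT = 211.15 K
silver: ΔL = 18×10⁻⁶ × 2.726 m × 211.15 = 1.0361×10⁻² m = 10.361 mm
ordinary glass: ΔL = 88.9×10⁻⁷ × 2.726 m × 211.15 = 5.1170×10⁻³ m = 5.1170 mm
difference = 10.361 − 5.1170 = 5.244 mm

5.24 mm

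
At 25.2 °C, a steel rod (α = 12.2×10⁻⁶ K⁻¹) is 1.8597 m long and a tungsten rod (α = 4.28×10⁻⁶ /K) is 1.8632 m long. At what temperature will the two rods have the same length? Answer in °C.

T = 263.1 °C

Equal length when α₁L₁ΔT − α₂L₂ΔT = L₂ − L₁ = 3.50×10⁻³ m
α₁L₁ = 2.268834×10⁻⁵, α₂L₂ = 7.974496×10⁻⁶ → Δ(αL) = 1.4713844×10⁻⁵ m/K
ΔT = 3.50×10⁻³ / 1.4713844×10⁻⁵ = 237.871 K, so T = 25.2 + 237.871 = 263.071 °C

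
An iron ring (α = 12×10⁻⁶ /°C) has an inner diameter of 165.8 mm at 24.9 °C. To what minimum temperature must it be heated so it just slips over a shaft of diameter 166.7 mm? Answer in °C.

Required Δd = 166.7 − 165.8 = 0.9 mm
Δd = αd₀ΔT ⇒ ΔT = Δd/(αd₀) = 0.9 / (12×10⁻⁶ × 165.8) = 452.35 K
T_min = 24.9 + 452.35 = 477.25 °C

T = 477 °C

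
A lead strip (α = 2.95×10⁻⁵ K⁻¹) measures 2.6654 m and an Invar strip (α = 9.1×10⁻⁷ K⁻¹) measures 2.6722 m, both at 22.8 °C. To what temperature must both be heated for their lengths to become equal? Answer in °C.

T = 112.0 °C

L₁(1 + α₁ΔT) = L₂(1 + α₂ΔT) ⇒ ΔT = (L₂ − L₁)/(α₁L₁ − α₂L₂)
L₂ − L₁ = 2.6722 − 2.6654 = 6.80×10⁻³ m
α₁L₁ − α₂L₂ = 2.95×10⁻⁵×2.6654 − 9.1×10⁻⁷×2.6722 = 7.6197598×10⁻⁵ m/K
ΔT = 6.80×10⁻³ / 7.6197598×10⁻⁵ = 89.242 K
T = 22.8 + 89.242 = 112.042 °C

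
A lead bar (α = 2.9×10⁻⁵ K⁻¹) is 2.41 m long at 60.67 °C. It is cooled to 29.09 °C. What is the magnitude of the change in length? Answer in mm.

ΔL = 2.21 mm

|ΔT| = |29.09 − 60.67| = 31.58 K
ΔL = αL₀ΔT = (2.9×10⁻⁵)(2.41)(31.58) = 2.21×10⁻³ m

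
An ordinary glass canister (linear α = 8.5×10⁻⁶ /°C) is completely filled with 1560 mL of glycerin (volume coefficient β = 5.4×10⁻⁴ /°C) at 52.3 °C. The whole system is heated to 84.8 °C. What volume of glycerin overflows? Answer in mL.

The canister also expands: β_container ≈ 3α = 2.55×10⁻⁵ /K
Net overflow = V₀(β_liq − 3α_cont)ΔT
β − 3α = 5.40×10⁻⁴ − 2.55×10⁻⁵ = 5.145×10⁻⁴ /K; ΔT = 32.5 K
ΔV = 1560 × 5.145×10⁻⁴ × 32.5 = 26.1 mL

26.1 mL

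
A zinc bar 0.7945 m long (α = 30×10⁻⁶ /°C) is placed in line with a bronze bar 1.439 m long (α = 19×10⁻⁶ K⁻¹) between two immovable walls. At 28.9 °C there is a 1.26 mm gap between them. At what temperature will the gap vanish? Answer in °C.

α₁L₁ = 2.3835×10⁻⁵ m/K, α₂L₂ = 2.7341×10⁻⁵ m/K → total 5.1176×10⁻⁵ m/K
ΔT = g/(α₁L₁+α₂L₂) = 1.26×10⁻³ / 5.1176×10⁻⁵ = 24.621 K
T = 28.9 + 24.621 = 53.521 °C

T = 53.5 °C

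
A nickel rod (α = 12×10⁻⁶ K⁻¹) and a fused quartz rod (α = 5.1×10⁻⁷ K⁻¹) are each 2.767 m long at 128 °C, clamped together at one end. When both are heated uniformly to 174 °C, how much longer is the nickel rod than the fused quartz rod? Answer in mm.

1.46 mm

ΔT = 46 K
nickel: ΔL = 12×10⁻⁶ × 2.767 m × 46 = 1.5274×10⁻³ m = 1.5274 mm
fused quartz: ΔL = 5.1×10⁻⁷ × 2.767 m × 46 = 6.4914×10⁻⁵ m = 0.064914 mm
difference = 1.5274 − 0.064914 = 1.462486 mm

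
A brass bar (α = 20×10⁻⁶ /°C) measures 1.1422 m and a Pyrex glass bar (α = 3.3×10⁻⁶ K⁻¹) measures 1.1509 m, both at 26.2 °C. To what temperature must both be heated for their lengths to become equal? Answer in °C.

T = 483.0 °C

L₁(1 + α₁ΔT) = L₂(1 + α₂ΔT) ⇒ ΔT = (L₂ − L₁)/(α₁L₁ − α₂L₂)
L₂ − L₁ = 1.1509 − 1.1422 = 8.70×10⁻³ m
α₁L₁ − α₂L₂ = 20×10⁻⁶×1.1422 − 3.3×10⁻⁶×1.1509 = 1.904603×10⁻⁵ m/K
ΔT = 8.70×10⁻³ / 1.904603×10⁻⁵ = 456.788 K
T = 26.2 + 456.788 = 482.988 °C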